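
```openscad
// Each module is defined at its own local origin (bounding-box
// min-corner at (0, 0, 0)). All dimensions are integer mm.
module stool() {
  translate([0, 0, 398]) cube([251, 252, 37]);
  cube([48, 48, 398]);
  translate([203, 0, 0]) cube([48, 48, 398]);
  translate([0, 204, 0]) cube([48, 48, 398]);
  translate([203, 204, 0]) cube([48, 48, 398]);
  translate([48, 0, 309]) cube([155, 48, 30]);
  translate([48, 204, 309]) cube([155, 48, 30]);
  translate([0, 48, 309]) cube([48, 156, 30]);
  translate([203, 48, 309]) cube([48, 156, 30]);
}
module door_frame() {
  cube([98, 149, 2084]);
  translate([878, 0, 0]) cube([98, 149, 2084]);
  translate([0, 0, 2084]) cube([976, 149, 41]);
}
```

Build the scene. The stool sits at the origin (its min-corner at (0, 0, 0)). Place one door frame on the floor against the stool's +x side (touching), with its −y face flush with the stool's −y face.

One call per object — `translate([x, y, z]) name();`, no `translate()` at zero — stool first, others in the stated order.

stool();
translate([251, 0, 0]) door_frame();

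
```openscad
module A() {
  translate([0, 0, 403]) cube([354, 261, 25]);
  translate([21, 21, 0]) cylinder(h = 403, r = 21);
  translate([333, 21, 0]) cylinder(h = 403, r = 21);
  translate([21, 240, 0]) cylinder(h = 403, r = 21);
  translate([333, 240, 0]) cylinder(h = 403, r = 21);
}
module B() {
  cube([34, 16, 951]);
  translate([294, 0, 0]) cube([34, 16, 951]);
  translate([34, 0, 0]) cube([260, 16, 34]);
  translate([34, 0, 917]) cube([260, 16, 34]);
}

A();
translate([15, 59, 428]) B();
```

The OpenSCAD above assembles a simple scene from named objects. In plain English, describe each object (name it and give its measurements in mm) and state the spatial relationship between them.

A is a four-legged stool. The seat is 354×261 mm, 25 mm thick, top at z = 428 mm. It stands on four round legs, each 42 mm in diameter, from z = 0 to the seat underside, each leg's axis is inset half a diameter from the nearest pair of seat edges (so the leg's bounding box is flush with the corner).

B is a rectangular picture frame lying in the x–z plane (depth along y). The opening is 260 mm wide (x) by 883 mm tall (z), surrounded by a border 34 mm wide on all four sides. The frame is 16 mm deep and is made of two full-height vertical stiles with two horizontal rails fitted between them.

The picture frame is on top of the stool.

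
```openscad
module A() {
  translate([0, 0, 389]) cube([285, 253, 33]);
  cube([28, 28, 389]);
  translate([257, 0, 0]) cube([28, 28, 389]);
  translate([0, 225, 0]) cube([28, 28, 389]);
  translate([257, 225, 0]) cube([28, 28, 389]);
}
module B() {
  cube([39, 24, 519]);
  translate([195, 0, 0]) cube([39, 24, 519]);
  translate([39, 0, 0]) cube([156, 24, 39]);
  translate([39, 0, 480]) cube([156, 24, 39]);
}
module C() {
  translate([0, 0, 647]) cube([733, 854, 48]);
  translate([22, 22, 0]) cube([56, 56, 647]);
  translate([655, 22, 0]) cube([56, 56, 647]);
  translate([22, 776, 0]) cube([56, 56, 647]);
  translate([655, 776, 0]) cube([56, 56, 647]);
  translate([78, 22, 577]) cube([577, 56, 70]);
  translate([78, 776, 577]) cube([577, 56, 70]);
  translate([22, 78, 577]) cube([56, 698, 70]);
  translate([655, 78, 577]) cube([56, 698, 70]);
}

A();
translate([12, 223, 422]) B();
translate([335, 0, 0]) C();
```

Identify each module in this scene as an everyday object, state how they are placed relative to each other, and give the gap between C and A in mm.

A is a stool. B is a picture frame. C is a table. The picture frame is on top of the stool. The table is on the floor beside the stool on its +x side. The gap between the table and the stool is 50 mm.

The table's nearest face is 50 mm from the stool's +x face.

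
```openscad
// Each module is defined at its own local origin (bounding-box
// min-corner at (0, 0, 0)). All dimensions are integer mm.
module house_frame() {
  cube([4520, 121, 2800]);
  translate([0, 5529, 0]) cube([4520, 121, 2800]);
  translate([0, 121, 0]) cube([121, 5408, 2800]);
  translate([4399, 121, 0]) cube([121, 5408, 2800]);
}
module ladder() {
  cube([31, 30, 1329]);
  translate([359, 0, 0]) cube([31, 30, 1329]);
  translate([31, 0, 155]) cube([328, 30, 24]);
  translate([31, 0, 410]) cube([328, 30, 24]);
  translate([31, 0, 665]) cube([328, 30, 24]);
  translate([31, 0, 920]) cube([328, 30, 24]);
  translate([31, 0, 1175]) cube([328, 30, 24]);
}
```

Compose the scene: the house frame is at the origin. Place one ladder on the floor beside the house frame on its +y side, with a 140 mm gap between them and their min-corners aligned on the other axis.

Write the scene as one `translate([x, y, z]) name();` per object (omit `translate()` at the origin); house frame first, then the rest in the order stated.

house_frame();
translate([0, 5790, 0]) ladder();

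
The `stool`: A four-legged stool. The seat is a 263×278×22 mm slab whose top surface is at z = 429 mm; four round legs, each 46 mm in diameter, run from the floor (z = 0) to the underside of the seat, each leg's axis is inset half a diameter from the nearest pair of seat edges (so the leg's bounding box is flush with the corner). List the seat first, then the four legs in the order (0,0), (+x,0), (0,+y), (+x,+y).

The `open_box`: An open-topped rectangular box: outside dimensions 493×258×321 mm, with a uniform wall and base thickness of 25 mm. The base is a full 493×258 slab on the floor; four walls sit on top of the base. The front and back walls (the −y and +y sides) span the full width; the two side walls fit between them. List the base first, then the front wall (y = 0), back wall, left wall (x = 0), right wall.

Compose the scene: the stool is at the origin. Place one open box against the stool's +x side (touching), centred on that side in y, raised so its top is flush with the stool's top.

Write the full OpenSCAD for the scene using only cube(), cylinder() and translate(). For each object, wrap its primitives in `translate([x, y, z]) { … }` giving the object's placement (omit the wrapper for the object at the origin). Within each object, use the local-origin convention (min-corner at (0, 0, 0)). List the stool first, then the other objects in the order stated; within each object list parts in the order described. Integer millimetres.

translate([0, 0, 407]) cube([263, 278, 22]);
translate([23, 23, 0]) cylinder(h = 407, r = 23);
translate([240, 23, 0]) cylinder(h = 407, r = 23);
translate([23, 255, 0]) cylinder(h = 407, r = 23);
translate([240, 255, 0]) cylinder(h = 407, r = 23);
translate([263, 10, 108]) {
  cube([493, 258, 25]);
  translate([0, 0, 25]) cube([493, 25, 296]);
  translate([0, 233, 25]) cube([493, 25, 296]);
  translate([0, 25, 25]) cube([25, 208, 296]);
  translate([468, 25, 25]) cube([25, 208, 296]);
}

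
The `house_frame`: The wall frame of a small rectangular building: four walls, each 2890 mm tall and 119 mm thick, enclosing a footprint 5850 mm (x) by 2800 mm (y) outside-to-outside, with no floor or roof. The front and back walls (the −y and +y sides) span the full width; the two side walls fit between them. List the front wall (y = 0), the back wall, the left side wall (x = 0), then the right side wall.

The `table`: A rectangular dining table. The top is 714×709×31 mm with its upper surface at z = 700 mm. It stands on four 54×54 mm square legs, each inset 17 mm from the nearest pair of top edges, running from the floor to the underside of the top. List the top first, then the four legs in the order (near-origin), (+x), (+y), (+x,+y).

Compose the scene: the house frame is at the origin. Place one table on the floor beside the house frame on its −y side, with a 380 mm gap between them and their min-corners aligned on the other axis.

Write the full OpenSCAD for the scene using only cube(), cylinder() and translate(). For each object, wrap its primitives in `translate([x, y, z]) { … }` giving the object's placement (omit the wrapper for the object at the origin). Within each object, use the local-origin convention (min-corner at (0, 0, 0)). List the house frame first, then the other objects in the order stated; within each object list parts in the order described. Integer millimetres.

cube([5850, 119, 2890]);
translate([0, 2681, 0]) cube([5850, 119, 2890]);
translate([0, 119, 0]) cube([119, 2562, 2890]);
translate([5731, 119, 0]) cube([119, 2562, 2890]);
translate([0, -1089, 0]) {
  translate([0, 0, 669]) cube([714, 709, 31]);
  translate([17, 17, 0]) cube([54, 54, 669]);
  translate([643, 17, 0]) cube([54, 54, 669]);
  translate([17, 638, 0]) cube([54, 54, 669]);
  translate([643, 638, 0]) cube([54, 54, 669]);
}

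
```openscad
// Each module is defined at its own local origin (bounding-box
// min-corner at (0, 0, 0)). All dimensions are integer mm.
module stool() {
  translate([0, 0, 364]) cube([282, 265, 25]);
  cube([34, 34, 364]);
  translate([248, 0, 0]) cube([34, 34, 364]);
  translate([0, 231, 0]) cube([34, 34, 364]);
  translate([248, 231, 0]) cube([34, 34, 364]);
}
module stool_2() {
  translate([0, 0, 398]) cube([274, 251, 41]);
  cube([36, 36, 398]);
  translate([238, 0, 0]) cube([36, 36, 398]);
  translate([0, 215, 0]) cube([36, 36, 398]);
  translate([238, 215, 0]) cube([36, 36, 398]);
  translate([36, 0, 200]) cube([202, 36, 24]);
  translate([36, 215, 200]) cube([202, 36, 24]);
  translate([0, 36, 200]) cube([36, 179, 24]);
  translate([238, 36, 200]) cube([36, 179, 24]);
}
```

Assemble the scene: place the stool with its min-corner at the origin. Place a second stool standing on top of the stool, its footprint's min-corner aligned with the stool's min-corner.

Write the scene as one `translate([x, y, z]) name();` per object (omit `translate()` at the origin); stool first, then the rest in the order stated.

stool();
translate([0, 0, 389]) stool_2();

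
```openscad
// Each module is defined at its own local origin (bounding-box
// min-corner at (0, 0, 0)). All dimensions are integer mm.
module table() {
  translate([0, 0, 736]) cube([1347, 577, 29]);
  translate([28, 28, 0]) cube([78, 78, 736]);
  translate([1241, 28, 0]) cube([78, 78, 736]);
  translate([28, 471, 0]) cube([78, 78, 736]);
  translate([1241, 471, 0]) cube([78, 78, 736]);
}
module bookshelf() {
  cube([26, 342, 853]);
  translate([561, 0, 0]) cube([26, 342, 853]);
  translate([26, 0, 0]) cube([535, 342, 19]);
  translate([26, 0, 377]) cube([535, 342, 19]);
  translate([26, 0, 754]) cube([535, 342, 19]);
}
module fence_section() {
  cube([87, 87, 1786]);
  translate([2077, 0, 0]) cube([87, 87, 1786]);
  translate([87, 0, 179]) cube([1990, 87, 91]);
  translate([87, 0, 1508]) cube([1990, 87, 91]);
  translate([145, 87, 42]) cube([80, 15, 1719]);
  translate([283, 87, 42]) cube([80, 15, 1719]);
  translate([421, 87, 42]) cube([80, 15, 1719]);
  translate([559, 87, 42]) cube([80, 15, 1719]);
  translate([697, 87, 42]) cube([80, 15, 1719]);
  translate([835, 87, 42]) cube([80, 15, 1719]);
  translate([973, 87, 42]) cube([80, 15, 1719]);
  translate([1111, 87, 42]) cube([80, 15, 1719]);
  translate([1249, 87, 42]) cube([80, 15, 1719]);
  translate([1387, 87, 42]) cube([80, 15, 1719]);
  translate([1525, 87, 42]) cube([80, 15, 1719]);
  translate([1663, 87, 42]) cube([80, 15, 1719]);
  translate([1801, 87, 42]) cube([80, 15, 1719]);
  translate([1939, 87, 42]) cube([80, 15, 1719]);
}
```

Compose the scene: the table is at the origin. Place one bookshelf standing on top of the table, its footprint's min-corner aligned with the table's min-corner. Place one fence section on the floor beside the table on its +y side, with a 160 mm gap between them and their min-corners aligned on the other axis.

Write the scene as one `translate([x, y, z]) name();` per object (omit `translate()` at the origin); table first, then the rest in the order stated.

table();
translate([0, 0, 765]) bookshelf();
translate([0, 737, 0]) fence_section();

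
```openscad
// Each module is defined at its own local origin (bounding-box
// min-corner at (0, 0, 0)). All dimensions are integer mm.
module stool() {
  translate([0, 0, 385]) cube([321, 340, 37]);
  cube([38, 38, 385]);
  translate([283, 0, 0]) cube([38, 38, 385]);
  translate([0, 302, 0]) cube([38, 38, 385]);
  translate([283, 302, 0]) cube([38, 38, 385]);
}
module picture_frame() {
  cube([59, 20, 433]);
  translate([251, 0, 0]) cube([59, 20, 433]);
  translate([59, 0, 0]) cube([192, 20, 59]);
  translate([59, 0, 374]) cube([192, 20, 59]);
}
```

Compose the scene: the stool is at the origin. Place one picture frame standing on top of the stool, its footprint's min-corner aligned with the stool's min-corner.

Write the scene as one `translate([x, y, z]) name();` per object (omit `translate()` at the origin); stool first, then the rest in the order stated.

stool();
translate([0, 0, 422]) picture_frame();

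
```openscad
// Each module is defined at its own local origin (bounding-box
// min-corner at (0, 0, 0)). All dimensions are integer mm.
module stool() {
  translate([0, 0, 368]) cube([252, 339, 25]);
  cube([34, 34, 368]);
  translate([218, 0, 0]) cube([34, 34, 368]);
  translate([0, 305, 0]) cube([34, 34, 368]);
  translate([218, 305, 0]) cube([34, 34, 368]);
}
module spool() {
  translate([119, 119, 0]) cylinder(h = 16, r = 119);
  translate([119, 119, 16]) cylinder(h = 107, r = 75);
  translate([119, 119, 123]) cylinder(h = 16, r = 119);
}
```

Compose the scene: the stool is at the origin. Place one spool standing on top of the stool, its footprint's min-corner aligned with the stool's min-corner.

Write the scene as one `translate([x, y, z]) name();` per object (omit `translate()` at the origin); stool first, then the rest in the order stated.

stool();
translate([0, 0, 393]) spool();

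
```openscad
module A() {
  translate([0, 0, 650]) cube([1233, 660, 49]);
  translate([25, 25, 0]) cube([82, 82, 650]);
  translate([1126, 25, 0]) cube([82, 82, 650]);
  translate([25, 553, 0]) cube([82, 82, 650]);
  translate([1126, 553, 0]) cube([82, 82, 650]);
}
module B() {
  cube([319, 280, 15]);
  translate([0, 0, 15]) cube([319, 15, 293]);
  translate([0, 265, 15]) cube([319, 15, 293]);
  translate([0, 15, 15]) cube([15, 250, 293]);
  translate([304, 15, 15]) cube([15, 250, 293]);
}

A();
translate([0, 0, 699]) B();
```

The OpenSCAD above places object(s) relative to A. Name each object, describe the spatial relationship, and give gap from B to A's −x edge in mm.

The open box's min-x is at 0; the table's min-x is 0; gap = 0 mm.

A is a table. B is an open box. The open box is on top of the table. The gap from the open box to the table's −x edge is 0 mm.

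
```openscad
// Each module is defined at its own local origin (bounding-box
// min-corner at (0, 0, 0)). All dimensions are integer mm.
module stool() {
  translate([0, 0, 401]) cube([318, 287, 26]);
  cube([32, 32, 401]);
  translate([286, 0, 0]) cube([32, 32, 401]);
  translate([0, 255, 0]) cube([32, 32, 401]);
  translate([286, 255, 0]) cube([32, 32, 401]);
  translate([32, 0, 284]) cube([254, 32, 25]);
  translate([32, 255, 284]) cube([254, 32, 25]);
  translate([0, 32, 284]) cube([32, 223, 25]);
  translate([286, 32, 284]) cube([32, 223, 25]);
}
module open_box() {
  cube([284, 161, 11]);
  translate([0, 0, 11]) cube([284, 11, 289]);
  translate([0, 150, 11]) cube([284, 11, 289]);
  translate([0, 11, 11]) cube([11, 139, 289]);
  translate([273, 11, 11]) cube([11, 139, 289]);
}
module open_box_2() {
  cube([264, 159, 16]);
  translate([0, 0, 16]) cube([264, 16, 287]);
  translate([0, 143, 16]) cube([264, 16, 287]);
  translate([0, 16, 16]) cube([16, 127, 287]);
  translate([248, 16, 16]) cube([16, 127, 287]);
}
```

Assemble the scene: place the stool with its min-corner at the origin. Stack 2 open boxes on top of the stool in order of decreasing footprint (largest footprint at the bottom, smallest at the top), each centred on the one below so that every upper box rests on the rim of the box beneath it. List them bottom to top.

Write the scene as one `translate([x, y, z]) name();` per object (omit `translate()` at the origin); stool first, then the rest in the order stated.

stool();
translate([17, 63, 427]) open_box();
translate([27, 64, 727]) open_box_2();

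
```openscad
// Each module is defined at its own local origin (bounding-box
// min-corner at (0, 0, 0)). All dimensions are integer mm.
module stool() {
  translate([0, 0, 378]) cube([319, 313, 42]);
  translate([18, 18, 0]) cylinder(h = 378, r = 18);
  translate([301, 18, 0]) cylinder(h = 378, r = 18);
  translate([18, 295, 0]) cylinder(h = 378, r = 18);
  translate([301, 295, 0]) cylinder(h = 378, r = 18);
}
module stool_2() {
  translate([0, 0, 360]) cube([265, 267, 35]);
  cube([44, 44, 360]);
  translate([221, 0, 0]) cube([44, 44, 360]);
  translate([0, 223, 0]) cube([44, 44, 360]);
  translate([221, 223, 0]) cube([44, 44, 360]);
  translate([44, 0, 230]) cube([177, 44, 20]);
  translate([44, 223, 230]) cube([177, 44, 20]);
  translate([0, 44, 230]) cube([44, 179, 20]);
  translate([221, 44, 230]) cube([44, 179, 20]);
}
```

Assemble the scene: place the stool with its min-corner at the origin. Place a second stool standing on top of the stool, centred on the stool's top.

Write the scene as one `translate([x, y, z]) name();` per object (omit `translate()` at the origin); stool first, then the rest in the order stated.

stool();
translate([27, 23, 420]) stool_2();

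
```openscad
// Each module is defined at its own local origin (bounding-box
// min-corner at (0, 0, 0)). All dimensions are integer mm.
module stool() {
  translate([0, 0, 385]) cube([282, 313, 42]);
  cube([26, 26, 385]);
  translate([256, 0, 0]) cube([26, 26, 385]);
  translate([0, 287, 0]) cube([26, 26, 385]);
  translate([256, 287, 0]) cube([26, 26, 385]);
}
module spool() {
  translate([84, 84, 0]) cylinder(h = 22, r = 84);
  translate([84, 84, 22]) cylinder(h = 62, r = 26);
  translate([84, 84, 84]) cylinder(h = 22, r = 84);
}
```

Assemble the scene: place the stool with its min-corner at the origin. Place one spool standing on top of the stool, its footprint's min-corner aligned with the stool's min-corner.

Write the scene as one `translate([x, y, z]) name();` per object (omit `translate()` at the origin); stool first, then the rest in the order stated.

stool();
translate([0, 0, 427]) spool();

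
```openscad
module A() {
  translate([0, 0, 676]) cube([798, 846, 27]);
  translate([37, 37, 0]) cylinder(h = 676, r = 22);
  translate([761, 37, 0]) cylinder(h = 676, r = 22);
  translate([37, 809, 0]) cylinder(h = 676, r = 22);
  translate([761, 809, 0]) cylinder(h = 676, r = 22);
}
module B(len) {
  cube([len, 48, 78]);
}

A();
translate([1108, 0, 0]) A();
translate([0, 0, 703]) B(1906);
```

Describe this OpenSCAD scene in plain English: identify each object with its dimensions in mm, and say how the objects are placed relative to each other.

A is a table with a 798×846 mm rectangular top, 27 mm thick, top surface at z = 703 mm, supported by four round legs of 44 mm diameter, each leg's bounding box inset 15 mm from the nearest pair of top edges, running from the floor.

B is a rectangular beam 1906 mm long (x), 48 mm deep (y), 78 mm thick (z).

The beam spans the tops of two tables placed 310 mm apart, resting at z = 703 mm.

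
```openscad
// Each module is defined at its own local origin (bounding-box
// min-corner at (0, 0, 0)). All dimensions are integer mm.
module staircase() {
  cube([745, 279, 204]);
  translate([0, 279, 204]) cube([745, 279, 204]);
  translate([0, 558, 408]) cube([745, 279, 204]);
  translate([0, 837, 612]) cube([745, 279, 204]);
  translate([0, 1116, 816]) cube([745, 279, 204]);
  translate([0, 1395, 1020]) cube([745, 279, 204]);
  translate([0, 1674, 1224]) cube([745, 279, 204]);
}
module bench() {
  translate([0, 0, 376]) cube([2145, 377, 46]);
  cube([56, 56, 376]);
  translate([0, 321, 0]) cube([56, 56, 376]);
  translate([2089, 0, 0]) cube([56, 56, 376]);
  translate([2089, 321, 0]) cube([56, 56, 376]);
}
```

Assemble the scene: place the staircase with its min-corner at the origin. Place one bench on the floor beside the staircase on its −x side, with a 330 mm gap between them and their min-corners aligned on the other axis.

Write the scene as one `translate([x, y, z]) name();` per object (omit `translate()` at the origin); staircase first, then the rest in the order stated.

staircase();
translate([-2475, 0, 0]) bench();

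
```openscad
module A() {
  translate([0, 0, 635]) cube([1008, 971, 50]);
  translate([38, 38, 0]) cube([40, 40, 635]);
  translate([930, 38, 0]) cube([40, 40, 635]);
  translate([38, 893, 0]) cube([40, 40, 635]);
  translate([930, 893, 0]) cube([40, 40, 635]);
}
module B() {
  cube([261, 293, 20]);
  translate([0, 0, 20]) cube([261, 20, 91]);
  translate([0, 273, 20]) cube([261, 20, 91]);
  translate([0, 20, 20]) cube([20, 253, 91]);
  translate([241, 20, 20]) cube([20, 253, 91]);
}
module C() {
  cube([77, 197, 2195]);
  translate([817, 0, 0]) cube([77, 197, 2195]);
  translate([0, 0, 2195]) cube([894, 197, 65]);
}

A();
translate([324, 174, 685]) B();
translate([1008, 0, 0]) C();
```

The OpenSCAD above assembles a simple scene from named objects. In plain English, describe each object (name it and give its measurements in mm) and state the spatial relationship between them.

A is a table with a 1008×971 mm rectangular top, 50 mm thick, top surface at z = 685 mm, supported by four 40×40 mm square legs, each inset 38 mm from the nearest pair of top edges, running from the floor.

B is an open storage box with external size 261×293×111 mm and wall thickness 20 mm (the base is also 20 mm thick). The base covers the whole footprint; the four walls stand on the base, with the y-facing walls full-width and the x-facing walls fitting between their inner faces.

C is a door frame. The clear opening is 740 mm wide and 2195 mm high. Two 77 mm wide jambs, 197 mm deep, stand either side of the opening from the floor to the top of the opening. A 65 mm thick head sits across the top of both jambs, spanning the full outside width of the frame.

The open box is on top of the table. The door frame is against the table's +x side, with their −y faces flush.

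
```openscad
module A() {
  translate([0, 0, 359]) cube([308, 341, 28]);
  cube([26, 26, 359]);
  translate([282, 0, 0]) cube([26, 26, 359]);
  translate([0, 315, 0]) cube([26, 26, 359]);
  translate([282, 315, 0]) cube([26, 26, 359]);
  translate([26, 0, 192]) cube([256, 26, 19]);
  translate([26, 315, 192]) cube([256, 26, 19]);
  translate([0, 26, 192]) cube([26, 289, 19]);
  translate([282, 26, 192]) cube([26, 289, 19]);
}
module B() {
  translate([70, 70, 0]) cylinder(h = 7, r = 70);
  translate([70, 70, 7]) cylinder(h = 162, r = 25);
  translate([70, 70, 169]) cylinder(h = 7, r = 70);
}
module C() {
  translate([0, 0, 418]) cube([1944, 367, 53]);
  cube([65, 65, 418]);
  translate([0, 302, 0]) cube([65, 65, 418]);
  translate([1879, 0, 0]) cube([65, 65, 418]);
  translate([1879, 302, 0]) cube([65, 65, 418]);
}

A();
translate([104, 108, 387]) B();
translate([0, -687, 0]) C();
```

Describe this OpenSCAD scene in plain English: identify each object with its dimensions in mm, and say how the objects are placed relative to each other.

A is a four-legged stool. The seat is a 308×341×28 mm slab whose top surface is at z = 387 mm; four square legs, each 26×26 mm in cross-section, run from the floor (z = 0) to the underside of the seat, each flush with a corner of the seat. Four stretchers, 26 mm wide and 19 mm tall, connect adjacent legs with their undersides at z = 192 mm, each running between the inner faces of the legs it joins and aligned with the legs' outer faces on the other axis.

B is a spool: two coaxial disc flanges of radius 70 mm and thickness 7 mm, joined by a core cylinder of radius 25 mm and height 162 mm. The lower flange rests on z = 0 and the three cylinders share a vertical axis.

C is a long wooden bench with a 1944 mm (x) × 367 mm (y) seat, 53 mm thick, its top surface 471 mm above the floor. Four 65 mm square legs at the seat corners, flush with the edges, run from z = 0 to the seat underside.

The spool is on top of the stool. The bench is on the floor beside the stool on its −y side.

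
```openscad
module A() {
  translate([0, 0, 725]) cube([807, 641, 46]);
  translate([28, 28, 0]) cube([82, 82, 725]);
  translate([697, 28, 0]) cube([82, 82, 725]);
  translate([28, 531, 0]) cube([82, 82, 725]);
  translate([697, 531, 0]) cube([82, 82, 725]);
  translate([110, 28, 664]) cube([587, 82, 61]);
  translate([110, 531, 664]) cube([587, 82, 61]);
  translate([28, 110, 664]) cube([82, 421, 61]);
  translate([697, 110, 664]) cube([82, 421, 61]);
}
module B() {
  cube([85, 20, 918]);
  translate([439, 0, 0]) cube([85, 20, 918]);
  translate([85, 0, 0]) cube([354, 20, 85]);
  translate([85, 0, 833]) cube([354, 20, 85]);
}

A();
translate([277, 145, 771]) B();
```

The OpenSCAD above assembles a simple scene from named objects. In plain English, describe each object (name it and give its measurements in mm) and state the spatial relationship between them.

A is a rectangular dining table. The top is 807×641×46 mm with its upper surface at z = 771 mm. It stands on four 82×82 mm square legs, each inset 28 mm from the nearest pair of top edges, running from the floor to the underside of the top. Four apron rails, 82 mm thick and 61 mm tall, run between adjacent legs with their top edges flush with the underside of the top and their outer faces flush with the legs' outer faces.

B is a picture frame with a 354×748 mm rectangular opening (x by z) and a uniform 85 mm border on every side. Frame depth is 20 mm along y. It is built from two vertical stiles running the full outside height and two horizontal rails spanning the gap between the stiles.

The picture frame is on top of the table.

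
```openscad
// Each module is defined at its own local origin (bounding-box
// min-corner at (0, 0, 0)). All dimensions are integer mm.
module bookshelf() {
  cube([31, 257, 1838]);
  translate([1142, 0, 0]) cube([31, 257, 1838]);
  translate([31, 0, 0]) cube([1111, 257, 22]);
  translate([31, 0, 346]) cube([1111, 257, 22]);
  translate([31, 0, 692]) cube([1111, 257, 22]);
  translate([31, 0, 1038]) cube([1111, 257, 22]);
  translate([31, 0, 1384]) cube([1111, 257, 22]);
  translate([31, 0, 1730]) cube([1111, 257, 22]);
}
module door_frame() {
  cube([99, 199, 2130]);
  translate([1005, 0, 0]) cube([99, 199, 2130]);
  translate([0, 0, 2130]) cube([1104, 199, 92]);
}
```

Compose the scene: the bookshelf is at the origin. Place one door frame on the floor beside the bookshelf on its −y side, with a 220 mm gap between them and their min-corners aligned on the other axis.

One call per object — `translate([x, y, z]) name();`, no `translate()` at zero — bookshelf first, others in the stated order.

bookshelf();
translate([0, -419, 0]) door_frame();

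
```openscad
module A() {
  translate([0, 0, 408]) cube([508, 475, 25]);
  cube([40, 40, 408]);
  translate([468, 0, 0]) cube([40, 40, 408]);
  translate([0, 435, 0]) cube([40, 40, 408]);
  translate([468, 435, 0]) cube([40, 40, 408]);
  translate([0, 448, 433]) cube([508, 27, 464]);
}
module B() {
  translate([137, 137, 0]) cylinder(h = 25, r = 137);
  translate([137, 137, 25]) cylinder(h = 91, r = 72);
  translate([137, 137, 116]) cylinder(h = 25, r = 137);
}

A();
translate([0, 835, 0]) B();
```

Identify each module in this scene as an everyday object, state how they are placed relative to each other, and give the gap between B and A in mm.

A is a chair. B is a spool. The spool is on the floor beside the chair on its +y side. The gap between the spool and the chair is 360 mm.

The spool's nearest face is 360 mm from the chair's +y face.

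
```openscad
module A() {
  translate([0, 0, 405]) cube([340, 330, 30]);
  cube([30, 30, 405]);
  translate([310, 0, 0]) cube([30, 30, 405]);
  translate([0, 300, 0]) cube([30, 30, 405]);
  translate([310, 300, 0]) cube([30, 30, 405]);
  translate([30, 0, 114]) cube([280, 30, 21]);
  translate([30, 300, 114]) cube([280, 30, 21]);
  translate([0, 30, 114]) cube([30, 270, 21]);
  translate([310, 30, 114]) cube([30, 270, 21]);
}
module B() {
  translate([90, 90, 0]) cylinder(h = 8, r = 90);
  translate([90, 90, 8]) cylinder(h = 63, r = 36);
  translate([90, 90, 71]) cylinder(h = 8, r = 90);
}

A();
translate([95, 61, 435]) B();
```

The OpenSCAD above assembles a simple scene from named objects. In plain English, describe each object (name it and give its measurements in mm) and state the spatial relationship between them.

A is a four-legged stool. The seat is a 340×330×30 mm slab whose top surface is at z = 435 mm; four square legs, each 30×30 mm in cross-section, run from the floor (z = 0) to the underside of the seat, each flush with a corner of the seat. Four stretchers, 30 mm wide and 21 mm tall, connect adjacent legs with their undersides at z = 114 mm, each running between the inner faces of the legs it joins and aligned with the legs' outer faces on the other axis.

B is a spool: two coaxial disc flanges of radius 90 mm and thickness 8 mm, joined by a core cylinder of radius 36 mm and height 63 mm. The lower flange rests on z = 0 and the three cylinders share a vertical axis.

The spool is on top of the stool.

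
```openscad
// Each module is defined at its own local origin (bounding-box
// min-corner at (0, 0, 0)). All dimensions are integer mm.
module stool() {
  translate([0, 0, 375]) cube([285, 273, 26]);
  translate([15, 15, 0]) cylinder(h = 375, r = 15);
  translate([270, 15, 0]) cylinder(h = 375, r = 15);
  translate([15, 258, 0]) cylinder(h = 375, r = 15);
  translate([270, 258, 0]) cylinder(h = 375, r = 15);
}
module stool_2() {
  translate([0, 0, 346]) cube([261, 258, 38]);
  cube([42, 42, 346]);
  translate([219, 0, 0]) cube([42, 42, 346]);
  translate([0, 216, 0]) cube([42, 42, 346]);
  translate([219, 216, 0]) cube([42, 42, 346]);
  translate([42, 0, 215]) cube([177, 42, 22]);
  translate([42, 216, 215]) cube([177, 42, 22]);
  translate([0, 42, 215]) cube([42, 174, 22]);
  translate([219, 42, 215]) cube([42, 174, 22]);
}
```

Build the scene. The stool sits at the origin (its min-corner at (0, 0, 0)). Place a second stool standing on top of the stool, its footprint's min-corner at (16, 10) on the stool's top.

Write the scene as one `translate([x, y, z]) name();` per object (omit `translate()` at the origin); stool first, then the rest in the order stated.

stool();
translate([16, 10, 401]) stool_2();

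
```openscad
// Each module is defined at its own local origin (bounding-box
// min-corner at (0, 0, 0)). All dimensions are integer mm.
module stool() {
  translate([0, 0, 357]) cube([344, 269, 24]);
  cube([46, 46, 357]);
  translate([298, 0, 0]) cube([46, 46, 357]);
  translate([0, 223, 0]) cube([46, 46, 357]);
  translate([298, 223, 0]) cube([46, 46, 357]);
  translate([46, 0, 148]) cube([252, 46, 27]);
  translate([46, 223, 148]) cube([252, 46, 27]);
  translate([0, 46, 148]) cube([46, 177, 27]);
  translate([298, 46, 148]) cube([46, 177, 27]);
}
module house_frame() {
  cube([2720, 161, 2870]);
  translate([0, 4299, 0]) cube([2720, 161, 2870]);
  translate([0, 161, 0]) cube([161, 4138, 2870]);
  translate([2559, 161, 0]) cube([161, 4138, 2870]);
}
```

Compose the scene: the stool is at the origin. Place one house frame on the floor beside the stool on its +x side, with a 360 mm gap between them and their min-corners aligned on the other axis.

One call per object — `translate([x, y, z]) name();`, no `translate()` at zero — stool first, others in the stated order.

stool();
translate([704, 0, 0]) house_frame();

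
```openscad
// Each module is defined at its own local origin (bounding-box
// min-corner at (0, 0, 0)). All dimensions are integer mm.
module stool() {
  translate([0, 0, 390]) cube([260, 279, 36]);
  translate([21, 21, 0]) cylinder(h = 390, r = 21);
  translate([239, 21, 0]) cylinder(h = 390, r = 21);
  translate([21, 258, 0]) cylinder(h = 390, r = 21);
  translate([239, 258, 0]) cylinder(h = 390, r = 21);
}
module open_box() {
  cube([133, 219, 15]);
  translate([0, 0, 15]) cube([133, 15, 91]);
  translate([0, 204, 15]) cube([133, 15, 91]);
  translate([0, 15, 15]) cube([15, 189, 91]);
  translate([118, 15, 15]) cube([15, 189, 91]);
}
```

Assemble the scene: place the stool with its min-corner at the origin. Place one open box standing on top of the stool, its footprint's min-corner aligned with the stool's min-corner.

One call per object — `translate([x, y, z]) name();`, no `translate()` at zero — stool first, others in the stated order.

stool();
translate([0, 0, 426]) open_box();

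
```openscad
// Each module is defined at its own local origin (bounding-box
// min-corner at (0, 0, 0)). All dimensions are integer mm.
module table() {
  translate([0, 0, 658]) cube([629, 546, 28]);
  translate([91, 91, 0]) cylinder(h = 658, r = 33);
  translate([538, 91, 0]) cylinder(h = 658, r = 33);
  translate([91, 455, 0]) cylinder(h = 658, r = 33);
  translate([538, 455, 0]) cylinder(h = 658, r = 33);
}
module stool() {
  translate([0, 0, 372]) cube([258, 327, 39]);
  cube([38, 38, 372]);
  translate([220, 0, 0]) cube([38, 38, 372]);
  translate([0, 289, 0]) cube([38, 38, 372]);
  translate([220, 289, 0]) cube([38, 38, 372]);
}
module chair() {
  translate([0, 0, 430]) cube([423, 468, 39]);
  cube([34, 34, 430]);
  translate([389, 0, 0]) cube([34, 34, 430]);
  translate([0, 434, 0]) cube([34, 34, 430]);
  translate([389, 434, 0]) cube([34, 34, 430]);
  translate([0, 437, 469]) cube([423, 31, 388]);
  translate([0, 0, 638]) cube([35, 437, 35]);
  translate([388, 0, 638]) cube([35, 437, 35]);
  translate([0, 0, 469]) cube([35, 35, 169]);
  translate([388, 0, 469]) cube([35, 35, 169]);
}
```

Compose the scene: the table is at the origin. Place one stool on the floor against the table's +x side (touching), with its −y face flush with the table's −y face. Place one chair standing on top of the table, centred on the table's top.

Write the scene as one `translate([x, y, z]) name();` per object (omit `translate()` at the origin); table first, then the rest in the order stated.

table();
translate([629, 0, 0]) stool();
translate([103, 39, 686]) chair();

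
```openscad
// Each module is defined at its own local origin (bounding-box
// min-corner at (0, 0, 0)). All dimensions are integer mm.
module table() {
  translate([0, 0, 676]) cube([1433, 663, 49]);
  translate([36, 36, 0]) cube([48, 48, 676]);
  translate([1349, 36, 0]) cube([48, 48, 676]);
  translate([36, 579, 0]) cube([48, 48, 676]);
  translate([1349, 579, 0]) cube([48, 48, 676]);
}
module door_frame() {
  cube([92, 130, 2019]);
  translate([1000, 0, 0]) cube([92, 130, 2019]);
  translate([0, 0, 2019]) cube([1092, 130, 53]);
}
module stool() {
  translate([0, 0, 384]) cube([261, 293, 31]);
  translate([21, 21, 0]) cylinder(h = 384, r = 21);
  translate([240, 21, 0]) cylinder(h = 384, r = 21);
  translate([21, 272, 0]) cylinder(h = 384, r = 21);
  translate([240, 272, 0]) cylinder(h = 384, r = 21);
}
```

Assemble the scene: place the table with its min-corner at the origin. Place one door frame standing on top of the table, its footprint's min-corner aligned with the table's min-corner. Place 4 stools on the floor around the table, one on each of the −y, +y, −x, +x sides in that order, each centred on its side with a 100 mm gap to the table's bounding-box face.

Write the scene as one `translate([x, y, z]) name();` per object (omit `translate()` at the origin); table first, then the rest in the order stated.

table();
translate([0, 0, 725]) door_frame();
translate([586, -393, 0]) stool();
translate([586, 763, 0]) stool();
translate([-361, 185, 0]) stool();
translate([1533, 185, 0]) stool();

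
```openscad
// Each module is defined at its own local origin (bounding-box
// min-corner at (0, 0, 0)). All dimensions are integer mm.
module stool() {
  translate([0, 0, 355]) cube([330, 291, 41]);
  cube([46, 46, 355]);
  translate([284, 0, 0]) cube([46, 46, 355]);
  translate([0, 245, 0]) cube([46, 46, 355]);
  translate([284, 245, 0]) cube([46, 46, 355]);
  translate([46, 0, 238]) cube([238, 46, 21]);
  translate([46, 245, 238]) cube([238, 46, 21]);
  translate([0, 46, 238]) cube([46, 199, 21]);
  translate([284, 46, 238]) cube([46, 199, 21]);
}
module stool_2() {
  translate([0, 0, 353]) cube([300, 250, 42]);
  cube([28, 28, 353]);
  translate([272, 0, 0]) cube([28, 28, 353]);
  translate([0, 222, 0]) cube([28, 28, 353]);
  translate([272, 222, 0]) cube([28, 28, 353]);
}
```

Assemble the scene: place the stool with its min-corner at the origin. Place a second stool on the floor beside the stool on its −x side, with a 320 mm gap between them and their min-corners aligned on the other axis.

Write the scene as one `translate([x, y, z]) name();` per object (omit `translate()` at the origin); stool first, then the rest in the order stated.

stool();
translate([-620, 0, 0]) stool_2();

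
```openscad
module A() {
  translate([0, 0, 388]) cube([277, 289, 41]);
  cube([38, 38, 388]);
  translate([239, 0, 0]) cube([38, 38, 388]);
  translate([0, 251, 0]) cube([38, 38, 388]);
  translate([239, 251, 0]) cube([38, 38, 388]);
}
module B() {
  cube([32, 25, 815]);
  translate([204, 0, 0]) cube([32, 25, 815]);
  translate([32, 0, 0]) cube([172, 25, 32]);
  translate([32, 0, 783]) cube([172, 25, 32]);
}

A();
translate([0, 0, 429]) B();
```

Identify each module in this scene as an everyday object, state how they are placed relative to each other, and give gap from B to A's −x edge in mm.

The picture frame's min-x is at 0; the stool's min-x is 0; gap = 0 mm.

A is a stool. B is a picture frame. The picture frame is on top of the stool. The gap from the picture frame to the stool's −x edge is 0 mm.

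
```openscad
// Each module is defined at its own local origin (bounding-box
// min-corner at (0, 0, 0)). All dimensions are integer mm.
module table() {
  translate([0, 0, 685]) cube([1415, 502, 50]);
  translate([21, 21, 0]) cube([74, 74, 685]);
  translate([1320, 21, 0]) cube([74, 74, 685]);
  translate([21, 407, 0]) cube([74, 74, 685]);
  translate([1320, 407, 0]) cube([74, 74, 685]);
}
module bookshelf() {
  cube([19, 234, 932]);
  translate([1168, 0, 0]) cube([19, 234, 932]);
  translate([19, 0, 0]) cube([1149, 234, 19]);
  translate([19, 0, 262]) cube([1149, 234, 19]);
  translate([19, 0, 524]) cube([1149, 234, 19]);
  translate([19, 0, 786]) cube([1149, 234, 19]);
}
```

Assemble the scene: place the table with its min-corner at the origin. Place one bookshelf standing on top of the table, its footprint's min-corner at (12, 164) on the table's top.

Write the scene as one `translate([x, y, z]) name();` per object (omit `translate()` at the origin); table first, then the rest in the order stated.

table();
translate([12, 164, 735]) bookshelf();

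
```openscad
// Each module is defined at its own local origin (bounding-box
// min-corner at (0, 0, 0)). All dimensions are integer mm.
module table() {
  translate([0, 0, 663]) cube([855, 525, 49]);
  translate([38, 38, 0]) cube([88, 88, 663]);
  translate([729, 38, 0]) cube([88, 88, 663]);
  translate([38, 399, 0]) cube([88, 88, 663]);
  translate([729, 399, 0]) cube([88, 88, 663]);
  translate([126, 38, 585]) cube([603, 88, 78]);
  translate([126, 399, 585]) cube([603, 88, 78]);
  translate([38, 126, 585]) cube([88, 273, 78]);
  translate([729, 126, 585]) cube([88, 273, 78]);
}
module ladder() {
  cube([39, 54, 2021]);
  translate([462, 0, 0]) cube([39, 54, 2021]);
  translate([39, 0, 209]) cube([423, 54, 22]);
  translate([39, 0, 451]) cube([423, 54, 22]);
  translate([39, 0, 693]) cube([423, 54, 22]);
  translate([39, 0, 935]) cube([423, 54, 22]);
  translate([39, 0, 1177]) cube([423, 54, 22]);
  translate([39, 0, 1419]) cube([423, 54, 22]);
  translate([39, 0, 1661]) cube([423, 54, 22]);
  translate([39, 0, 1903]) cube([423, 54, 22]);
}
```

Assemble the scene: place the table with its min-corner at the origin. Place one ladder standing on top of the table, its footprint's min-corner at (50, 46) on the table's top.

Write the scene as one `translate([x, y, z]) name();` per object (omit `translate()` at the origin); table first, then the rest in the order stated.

table();
translate([50, 46, 712]) ladder();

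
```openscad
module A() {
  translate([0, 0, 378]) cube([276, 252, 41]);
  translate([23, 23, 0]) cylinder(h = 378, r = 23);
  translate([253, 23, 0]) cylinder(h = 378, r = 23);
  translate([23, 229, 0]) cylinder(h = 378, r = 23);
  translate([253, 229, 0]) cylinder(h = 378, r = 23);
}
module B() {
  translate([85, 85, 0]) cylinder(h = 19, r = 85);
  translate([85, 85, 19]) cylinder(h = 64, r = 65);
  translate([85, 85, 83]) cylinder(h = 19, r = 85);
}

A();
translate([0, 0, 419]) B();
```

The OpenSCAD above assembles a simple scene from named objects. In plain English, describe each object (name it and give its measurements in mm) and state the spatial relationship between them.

A is a four-legged stool. The seat is 276×252 mm, 41 mm thick, top at z = 419 mm. It stands on four round legs, each 46 mm in diameter, from z = 0 to the seat underside, each leg's axis is inset half a diameter from the nearest pair of seat edges (so the leg's bounding box is flush with the corner).

B is a spool: two coaxial disc flanges of radius 85 mm and thickness 19 mm, joined by a core cylinder of radius 65 mm and height 64 mm. The lower flange rests on z = 0 and the three cylinders share a vertical axis.

The spool is on top of the stool.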